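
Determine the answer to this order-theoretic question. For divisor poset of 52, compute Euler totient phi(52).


phi(n) = n * prod_{p|n} (1 - 1/p).
Prime divisors of 52: [2, 13]
phi(52) = 52 * (1 - 1/2) * (1 - 1/13)
phi(52) = 24


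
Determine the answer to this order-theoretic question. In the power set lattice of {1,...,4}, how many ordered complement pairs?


Complement pair (a,b): a meet b = bottom, a join b = top.
Here: A intersect B = {} and A union B = {1,...,4}.
Pairs found: ({},{1,2,3,4}), ({1},{2,3,4}), ({2},{1,3,4}), ({3},{1,2,4}), ... (12 more)
Total ordered pairs: 16


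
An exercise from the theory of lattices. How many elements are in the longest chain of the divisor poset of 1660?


A chain is a totally ordered subset; we count the number of elements in a maximum chain.
Compute, for each element x, the size of the longest chain ending at x:
  1: 1
  2: 2
  5: 2
  83: 2
  4: 3
  10: 3
  ...
A maximum chain: 1 < 2 < 4 < 20 < 1660
Number of elements in the longest chain: 5


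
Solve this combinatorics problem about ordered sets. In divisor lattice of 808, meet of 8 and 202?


In a divisor lattice, meet = gcd (greatest common divisor).
By Euclidean algorithm or factoring: gcd(8,202) = 2


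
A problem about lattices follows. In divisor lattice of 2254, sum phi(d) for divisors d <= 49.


Divisors of 2254 up to 49: [1, 2, 7, 14, 23, 46, 49]
phi values: [1, 1, 6, 6, 22, 22, 42]
Sum = 100


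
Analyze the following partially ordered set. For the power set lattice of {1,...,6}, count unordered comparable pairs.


A comparable pair {a,b} has a < b or b < a in the order.
Count unordered pairs where one element is strictly below the other.
Examples: {{},{1}}, {{},{2}}, {{},{3}}, {{},{4}}, ...
Total comparable pairs: 665


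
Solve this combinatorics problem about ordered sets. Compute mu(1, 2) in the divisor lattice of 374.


In a divisor lattice, mu(a,b) = mu(b/a) where mu is the classical Mobius function.
b/a = 2/1 = 2
Prime factorization of 2: primes [2]
2 is squarefree with 1 prime factor(s), so mu(2) = (-1)^1 = -1


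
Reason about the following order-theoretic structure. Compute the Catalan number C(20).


C(n) = C(2n, n) / (n+1).
C(40, 20) = 137846528820
C(20) = 137846528820 / 21 = 6564120420


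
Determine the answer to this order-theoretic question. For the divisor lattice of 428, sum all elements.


sigma(n) = sum of divisors.
Divisors of 428: [1, 2, 4, 107, 214, 428]
Sum = 756


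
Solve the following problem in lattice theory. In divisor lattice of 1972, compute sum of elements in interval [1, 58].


Interval [1,58] in divisors of 1972: [1, 2, 29, 58]
Sum = 90


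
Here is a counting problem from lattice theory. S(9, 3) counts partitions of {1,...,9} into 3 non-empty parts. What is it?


S(n,k) = k*S(n-1,k) + S(n-1,k-1).
S(8,3) = 966, S(8,2) = 127
S(9,3) = 3*966 + 127 = 2898 + 127
S(9,3) = 3025


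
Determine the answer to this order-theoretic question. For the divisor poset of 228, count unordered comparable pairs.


A comparable pair {a,b} has a < b or b < a in the order.
Count unordered pairs where one element is strictly below the other.
Examples: {1,2}, {1,3}, {1,4}, {1,6}, ...
Total comparable pairs: 42


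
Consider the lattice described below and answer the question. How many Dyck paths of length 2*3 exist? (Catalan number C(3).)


C(n) = C(2n, n) / (n+1).
C(6, 3) = 20
C(3) = 20 / 4 = 5


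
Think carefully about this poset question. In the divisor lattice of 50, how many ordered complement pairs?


Complement pair (a,b): a meet b = bottom, a join b = top.
Here: gcd(a,b)=1 and lcm(a,b)=50, i.e. a*b=50 with a,b coprime.
Pairs found: (1,50), (2,25), (25,2), (50,1)
Total ordered pairs: 4


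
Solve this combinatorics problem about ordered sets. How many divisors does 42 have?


Divisors of 42: [1, 2, 3, 6, 7, 14, 21, 42]
Count: 8


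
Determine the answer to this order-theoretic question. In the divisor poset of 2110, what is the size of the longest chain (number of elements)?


A chain is a totally ordered subset; we count the number of elements in a maximum chain.
Compute, for each element x, the size of the longest chain ending at x:
  1: 1
  2: 2
  5: 2
  211: 2
  10: 3
  422: 3
  ...
A maximum chain: 1 < 2 < 10 < 2110
Number of elements in the longest chain: 4


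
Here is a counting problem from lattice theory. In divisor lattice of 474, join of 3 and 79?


In a divisor lattice, join = lcm (least common multiple).
gcd(3,79) = 1
lcm(3,79) = 3*79/gcd = 237/1 = 237


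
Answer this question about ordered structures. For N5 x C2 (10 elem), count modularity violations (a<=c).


Modular law: if a <= c then a v (b ^ c) = (a v b) ^ c.
Check all triples (a,b,c) with a <= c among 10 elements.
  e.g. a=(a,0), b=(c,0), c=(b,0): lhs=(a,0) != rhs=(b,0)
  e.g. a=(a,0), b=(c,1), c=(b,0): lhs=(a,0) != rhs=(b,0)
Total violating triples: 6


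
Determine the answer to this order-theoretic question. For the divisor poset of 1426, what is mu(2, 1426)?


In a divisor lattice, mu(a,b) = mu(b/a) where mu is the classical Mobius function.
b/a = 1426/2 = 713
Prime factorization of 713: primes [23, 31]
713 is squarefree with 2 prime factor(s), so mu(713) = (-1)^2 = 1


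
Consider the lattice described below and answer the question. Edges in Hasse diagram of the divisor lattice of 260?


A cover relation a -< b holds when a < b with no c strictly between.
Cover relations:
  1 -< 2
  1 -< 5
  1 -< 13
  2 -< 4
  2 -< 10
  2 -< 26
  4 -< 20
  4 -< 52
  ...12 more
Total: 20


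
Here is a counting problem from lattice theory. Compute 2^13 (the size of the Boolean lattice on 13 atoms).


Power set = 2^n.
2^13 = 8192


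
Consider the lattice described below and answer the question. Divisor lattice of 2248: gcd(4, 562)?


Meet=gcd.
gcd(4,562)=2


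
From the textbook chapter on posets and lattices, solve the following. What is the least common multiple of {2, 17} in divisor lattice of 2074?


In a divisor lattice, join = lcm (least common multiple).
Compute lcm iteratively: start with first element, then lcm(current, next).
Elements: [2, 17]
lcm(2,17) = 34
Final lcm = 34


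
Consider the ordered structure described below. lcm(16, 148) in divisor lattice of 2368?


Join=lcm.
gcd(16,148)=4
lcm=592


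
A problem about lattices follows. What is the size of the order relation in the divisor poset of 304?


The order relation is {(a,b) : a <= b}, reflexive so it includes (a,a).
Examples: (1,1), (1,152), (1,16), (1,19), (1,2), ...
Total ordered pairs: 45


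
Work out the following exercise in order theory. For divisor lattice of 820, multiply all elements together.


Divisors of 820: [1, 2, 4, 5, 10, 20, 41, 82, 164, 205, 410, 820]
Product = n^(d(n)/2) = 820^(12/2)
Product = 304006671424000000


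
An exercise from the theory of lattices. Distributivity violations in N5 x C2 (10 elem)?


Distributive law: a ^ (b v c) = (a ^ b) v (a ^ c).
Check all 10^3 = 1000 ordered triples (a,b,c).
  e.g. a=(b,0), b=(a,0), c=(c,0): lhs=(b,0) != rhs=(a,0)
  e.g. a=(b,0), b=(a,0), c=(c,1): lhs=(b,0) != rhs=(a,0)
Total violating triples: 16


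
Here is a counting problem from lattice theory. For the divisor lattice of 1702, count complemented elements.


An element a is complemented if some b has a meet b = bottom, a join b = top.
a is complemented iff gcd(a, n/a)=1, i.e. a is a unitary divisor of 1702.
Complemented elements: 1, 2, 23, 37, 46, 74, ... (2 more)
Count: 8


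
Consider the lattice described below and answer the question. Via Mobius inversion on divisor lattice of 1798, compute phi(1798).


phi(n) = n * prod_{p|n} (1 - 1/p).
Prime divisors of 1798: [2, 29, 31]
phi(1798) = 1798 * (1 - 1/2) * (1 - 1/29) * (1 - 1/31)
phi(1798) = 840


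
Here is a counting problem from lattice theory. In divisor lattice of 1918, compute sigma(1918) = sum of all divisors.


sigma(n) = sum of divisors.
Divisors of 1918: [1, 2, 7, 14, 137, 274, 959, 1918]
Sum = 3312


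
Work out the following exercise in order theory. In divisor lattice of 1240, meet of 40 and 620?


In a divisor lattice, meet = gcd (greatest common divisor).
By Euclidean algorithm or factoring: gcd(40,620) = 20


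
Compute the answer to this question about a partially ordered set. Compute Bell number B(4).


B(n) = number of set partitions of an n-element set.
B(n) satisfies the recurrence: B(n+1) = sum_k C(n,k)*B(k).
B(4) = 15


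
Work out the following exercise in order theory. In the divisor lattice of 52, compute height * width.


Height = length of longest chain minus 1; width = size of largest antichain.
A maximum chain: 1 | 13 | 26 | 52  (height 3).
A maximum antichain: {2, 13}  (width 2).
Product = 3 * 2 = 6


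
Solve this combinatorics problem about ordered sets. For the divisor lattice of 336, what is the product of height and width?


Height = length of longest chain minus 1; width = size of largest antichain.
A maximum chain: 1 | 7 | 21 | 42 | 84 | 168 | 336  (height 6).
A maximum antichain: {4, 6, 14, 21}  (width 4).
Product = 6 * 4 = 24


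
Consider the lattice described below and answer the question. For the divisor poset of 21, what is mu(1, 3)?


In a divisor lattice, mu(a,b) = mu(b/a) where mu is the classical Mobius function.
b/a = 3/1 = 3
Prime factorization of 3: primes [3]
3 is squarefree with 1 prime factor(s), so mu(3) = (-1)^1 = -1


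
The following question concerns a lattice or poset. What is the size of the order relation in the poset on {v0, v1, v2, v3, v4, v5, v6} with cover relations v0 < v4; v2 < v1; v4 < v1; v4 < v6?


The order relation is {(a,b) : a <= b}, reflexive so it includes (a,a).
Examples: (v0,v0), (v0,v1), (v0,v4), (v0,v6), (v1,v1), ...
Total ordered pairs: 13


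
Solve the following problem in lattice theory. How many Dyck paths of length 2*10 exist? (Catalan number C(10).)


C(n) = C(2n, n) / (n+1).
C(20, 10) = 184756
C(10) = 184756 / 11 = 16796


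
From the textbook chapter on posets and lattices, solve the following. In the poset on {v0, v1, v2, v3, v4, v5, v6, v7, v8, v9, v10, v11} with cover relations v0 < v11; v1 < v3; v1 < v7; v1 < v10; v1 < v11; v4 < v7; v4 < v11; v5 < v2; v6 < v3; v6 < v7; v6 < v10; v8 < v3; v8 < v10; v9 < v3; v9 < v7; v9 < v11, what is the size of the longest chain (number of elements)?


A chain is a totally ordered subset; we count the number of elements in a maximum chain.
Compute, for each element x, the size of the longest chain ending at x:
  v0: 1
  v1: 1
  v4: 1
  v5: 1
  v6: 1
  v8: 1
  ...
A maximum chain: v5 < v2
Number of elements in the longest chain: 2


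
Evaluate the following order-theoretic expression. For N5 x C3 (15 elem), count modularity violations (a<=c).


Modular law: if a <= c then a v (b ^ c) = (a v b) ^ c.
Check all triples (a,b,c) with a <= c among 15 elements.
  e.g. a=(a,0), b=(c,0), c=(b,0): lhs=(a,0) != rhs=(b,0)
  e.g. a=(a,0), b=(c,1), c=(b,0): lhs=(a,0) != rhs=(b,0)
Total violating triples: 18


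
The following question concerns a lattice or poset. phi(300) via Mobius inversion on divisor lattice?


phi(n) = n * prod_{p|n} (1 - 1/p).
Prime divisors of 300: [2, 3, 5]
phi(300) = 300 * (1 - 1/2) * (1 - 1/3) * (1 - 1/5)
phi(300) = 80


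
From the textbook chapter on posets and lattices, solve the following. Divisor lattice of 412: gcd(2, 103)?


Meet=gcd.
gcd(2,103)=1


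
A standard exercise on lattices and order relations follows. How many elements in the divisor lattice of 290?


Divisors of 290: [1, 2, 5, 10, 29, 58, 145, 290]
Count: 8


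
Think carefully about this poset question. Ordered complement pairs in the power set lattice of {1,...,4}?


Complement pair (a,b): a meet b = bottom, a join b = top.
Here: A intersect B = {} and A union B = {1,...,4}.
Pairs found: ({},{1,2,3,4}), ({1},{2,3,4}), ({2},{1,3,4}), ({3},{1,2,4}), ... (12 more)
Total ordered pairs: 16


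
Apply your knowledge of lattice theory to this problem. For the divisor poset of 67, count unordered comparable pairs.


A comparable pair {a,b} has a < b or b < a in the order.
Count unordered pairs where one element is strictly below the other.
Examples: {1,67}
Total comparable pairs: 1


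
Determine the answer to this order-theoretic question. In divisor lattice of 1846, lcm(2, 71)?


Join=lcm.
gcd(2,71)=1
lcm=142


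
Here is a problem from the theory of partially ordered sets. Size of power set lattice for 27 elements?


Power set = 2^n.
2^27 = 134217728


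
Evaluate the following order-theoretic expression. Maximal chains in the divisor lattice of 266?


A maximal chain goes from the minimum element to a maximal element via cover relations.
Counting all min-to-max paths in the cover graph.
Total maximal chains: 6


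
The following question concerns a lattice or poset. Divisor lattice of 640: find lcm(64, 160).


In a divisor lattice, join = lcm (least common multiple).
gcd(64,160) = 32
lcm(64,160) = 64*160/gcd = 10240/32 = 320


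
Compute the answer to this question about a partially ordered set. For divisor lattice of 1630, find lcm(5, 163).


In a divisor lattice, join = lcm (least common multiple).
Compute lcm iteratively: start with first element, then lcm(current, next).
Elements: [5, 163]
lcm(5,163) = 815
Final lcm = 815


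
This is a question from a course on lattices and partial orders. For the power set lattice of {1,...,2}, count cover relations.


A cover relation a -< b holds when a < b with no c strictly between.
Cover relations:
  {} -< {1}
  {} -< {2}
  {1} -< {1,2}
  {2} -< {1,2}
Total: 4


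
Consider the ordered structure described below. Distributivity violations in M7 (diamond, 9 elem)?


Distributive law: a ^ (b v c) = (a ^ b) v (a ^ c).
Check all 9^3 = 729 ordered triples (a,b,c).
  e.g. a=a1, b=a2, c=a3: lhs=a1 != rhs=0
  e.g. a=a1, b=a2, c=a4: lhs=a1 != rhs=0
Total violating triples: 210


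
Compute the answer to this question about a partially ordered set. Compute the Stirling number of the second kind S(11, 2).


S(n,k) = k*S(n-1,k) + S(n-1,k-1).
S(10,2) = 511, S(10,1) = 1
S(11,2) = 2*511 + 1 = 1022 + 1
S(11,2) = 1023


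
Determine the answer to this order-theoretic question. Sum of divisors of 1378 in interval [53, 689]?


Interval [53,689] in divisors of 1378: [53, 689]
Sum = 742


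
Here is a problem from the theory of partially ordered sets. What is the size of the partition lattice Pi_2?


B(n) = number of set partitions of an n-element set.
B(n) satisfies the recurrence: B(n+1) = sum_k C(n,k)*B(k).
B(2) = 2


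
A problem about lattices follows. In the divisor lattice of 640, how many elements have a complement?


An element a is complemented if some b has a meet b = bottom, a join b = top.
a is complemented iff gcd(a, n/a)=1, i.e. a is a unitary divisor of 640.
Complemented elements: 1, 5, 128, 640
Count: 4


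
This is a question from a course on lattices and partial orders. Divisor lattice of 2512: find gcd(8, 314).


In a divisor lattice, meet = gcd (greatest common divisor).
By Euclidean algorithm or factoring: gcd(8,314) = 2


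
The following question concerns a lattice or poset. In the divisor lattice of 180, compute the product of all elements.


Divisors of 180: [1, 2, 3, 4, 5, 6, 9, 10, 12, 15, 18, 20, 30, 36, 45, 60, 90, 180]
Product = n^(d(n)/2) = 180^(18/2)
Product = 198359290368000000000


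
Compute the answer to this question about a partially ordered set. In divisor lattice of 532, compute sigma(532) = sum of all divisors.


sigma(n) = sum of divisors.
Divisors of 532: [1, 2, 4, 7, 14, 19, 28, 38, 76, 133, 266, 532]
Sum = 1120


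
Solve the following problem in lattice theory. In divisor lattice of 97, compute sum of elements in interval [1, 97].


Interval [1,97] in divisors of 97: [1, 97]
Sum = 98


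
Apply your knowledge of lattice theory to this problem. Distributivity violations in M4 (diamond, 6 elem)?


Distributive law: a ^ (b v c) = (a ^ b) v (a ^ c).
Check all 6^3 = 216 ordered triples (a,b,c).
  e.g. a=a1, b=a2, c=a3: lhs=a1 != rhs=0
  e.g. a=a1, b=a2, c=a4: lhs=a1 != rhs=0
Total violating triples: 24


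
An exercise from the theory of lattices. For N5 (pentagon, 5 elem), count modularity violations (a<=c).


Modular law: if a <= c then a v (b ^ c) = (a v b) ^ c.
Check all triples (a,b,c) with a <= c among 5 elements.
  e.g. a=a, b=c, c=b: lhs=a != rhs=b
Total violating triples: 1


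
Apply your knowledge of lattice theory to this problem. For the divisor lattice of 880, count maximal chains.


A maximal chain goes from the minimum element to a maximal element via cover relations.
Counting all min-to-max paths in the cover graph.
Total maximal chains: 30


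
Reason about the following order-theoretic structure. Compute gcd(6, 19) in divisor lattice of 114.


In a divisor lattice, meet = gcd (greatest common divisor).
By Euclidean algorithm or factoring: gcd(6,19) = 1


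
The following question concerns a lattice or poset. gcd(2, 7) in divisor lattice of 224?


Meet=gcd.
gcd(2,7)=1


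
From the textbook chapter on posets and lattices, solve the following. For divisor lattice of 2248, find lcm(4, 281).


In a divisor lattice, join = lcm (least common multiple).
Compute lcm iteratively: start with first element, then lcm(current, next).
Elements: [4, 281]
lcm(4,281) = 1124
Final lcm = 1124


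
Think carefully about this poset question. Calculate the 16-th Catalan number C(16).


C(n) = C(2n, n) / (n+1).
C(32, 16) = 601080390
C(16) = 601080390 / 17 = 35357670


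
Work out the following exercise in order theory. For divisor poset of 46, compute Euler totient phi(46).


phi(n) = n * prod_{p|n} (1 - 1/p).
Prime divisors of 46: [2, 23]
phi(46) = 46 * (1 - 1/2) * (1 - 1/23)
phi(46) = 22


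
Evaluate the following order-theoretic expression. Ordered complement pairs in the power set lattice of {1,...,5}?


Complement pair (a,b): a meet b = bottom, a join b = top.
Here: A intersect B = {} and A union B = {1,...,5}.
Pairs found: ({},{1,2,3,4,5}), ({1},{2,3,4,5}), ({2},{1,3,4,5}), ({3},{1,2,4,5}), ... (28 more)
Total ordered pairs: 32


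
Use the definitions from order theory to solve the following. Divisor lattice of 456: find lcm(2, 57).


In a divisor lattice, join = lcm (least common multiple).
gcd(2,57) = 1
lcm(2,57) = 2*57/gcd = 114/1 = 114


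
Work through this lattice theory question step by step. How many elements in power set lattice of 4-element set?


Power set = 2^n.
2^4 = 16


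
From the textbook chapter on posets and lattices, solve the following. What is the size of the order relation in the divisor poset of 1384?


The order relation is {(a,b) : a <= b}, reflexive so it includes (a,a).
Examples: (1,1), (1,1384), (1,173), (1,2), (1,346), ...
Total ordered pairs: 30


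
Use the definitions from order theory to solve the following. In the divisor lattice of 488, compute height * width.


Height = length of longest chain minus 1; width = size of largest antichain.
A maximum chain: 1 | 61 | 122 | 244 | 488  (height 4).
A maximum antichain: {2, 61}  (width 2).
Product = 4 * 2 = 8


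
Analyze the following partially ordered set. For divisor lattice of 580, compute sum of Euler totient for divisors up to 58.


Divisors of 580 up to 58: [1, 2, 4, 5, 10, 20, 29, 58]
phi values: [1, 1, 2, 4, 4, 8, 28, 28]
Sum = 76


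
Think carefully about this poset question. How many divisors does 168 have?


Divisors of 168: [1, 2, 3, 4, 6, 7, 8, 12, 14, 21, 24, 28, 42, 56, 84, 168]
Count: 16


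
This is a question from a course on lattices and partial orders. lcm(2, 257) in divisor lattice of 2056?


Join=lcm.
gcd(2,257)=1
lcm=514


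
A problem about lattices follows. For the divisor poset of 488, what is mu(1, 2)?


In a divisor lattice, mu(a,b) = mu(b/a) where mu is the classical Mobius function.
b/a = 2/1 = 2
Prime factorization of 2: primes [2]
2 is squarefree with 1 prime factor(s), so mu(2) = (-1)^1 = -1


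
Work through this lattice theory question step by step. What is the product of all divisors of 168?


Divisors of 168: [1, 2, 3, 4, 6, 7, 8, 12, 14, 21, 24, 28, 42, 56, 84, 168]
Product = n^(d(n)/2) = 168^(16/2)
Product = 634562281237118976


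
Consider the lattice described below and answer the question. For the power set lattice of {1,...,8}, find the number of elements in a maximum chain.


A chain is a totally ordered subset; we count the number of elements in a maximum chain.
Compute, for each element x, the size of the longest chain ending at x:
  {}: 1
  {1}: 2
  {2}: 2
  {3}: 2
  {4}: 2
  {5}: 2
  ...
A maximum chain: {} < {1} < {1,2} < {1,2,3} < {1,2,3,4} < {1,2,3,4,5} < {1,2,3,4,5,6} < {1,2,3,4,5,6,7} < {1,2,3,4,5,6,7,8}
Number of elements in the longest chain: 9


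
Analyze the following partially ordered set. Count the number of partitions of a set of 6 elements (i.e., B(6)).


B(n) = number of set partitions of an n-element set.
B(n) satisfies the recurrence: B(n+1) = sum_k C(n,k)*B(k).
B(6) = 203


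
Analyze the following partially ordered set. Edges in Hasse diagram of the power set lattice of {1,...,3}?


A cover relation a -< b holds when a < b with no c strictly between.
Cover relations:
  {} -< {1}
  {} -< {2}
  {} -< {3}
  {1} -< {1,2}
  {1} -< {1,3}
  {2} -< {1,2}
  {2} -< {2,3}
  {3} -< {1,3}
  ...4 more
Total: 12


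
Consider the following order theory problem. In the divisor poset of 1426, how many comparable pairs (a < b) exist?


A comparable pair {a,b} has a < b or b < a in the order.
Count unordered pairs where one element is strictly below the other.
Examples: {1,2}, {1,23}, {1,31}, {1,46}, ...
Total comparable pairs: 19


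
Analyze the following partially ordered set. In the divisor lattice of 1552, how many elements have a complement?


An element a is complemented if some b has a meet b = bottom, a join b = top.
a is complemented iff gcd(a, n/a)=1, i.e. a is a unitary divisor of 1552.
Complemented elements: 1, 16, 97, 1552
Count: 4


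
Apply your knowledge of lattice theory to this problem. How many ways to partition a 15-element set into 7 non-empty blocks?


S(n,k) = k*S(n-1,k) + S(n-1,k-1).
S(14,7) = 49329280, S(14,6) = 63436373
S(15,7) = 7*49329280 + 63436373 = 345304960 + 63436373
S(15,7) = 408741333


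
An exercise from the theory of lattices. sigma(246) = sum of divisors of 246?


sigma(n) = sum of divisors.
Divisors of 246: [1, 2, 3, 6, 41, 82, 123, 246]
Sum = 504


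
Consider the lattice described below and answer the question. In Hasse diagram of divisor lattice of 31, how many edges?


A cover relation a -< b holds when a < b with no c strictly between.
Cover relations:
  1 -< 31
Total: 1


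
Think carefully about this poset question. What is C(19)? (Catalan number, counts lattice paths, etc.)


C(n) = C(2n, n) / (n+1).
C(38, 19) = 35345263800
C(19) = 35345263800 / 20 = 1767263190


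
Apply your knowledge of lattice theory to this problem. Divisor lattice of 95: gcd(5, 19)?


Meet=gcd.
gcd(5,19)=1


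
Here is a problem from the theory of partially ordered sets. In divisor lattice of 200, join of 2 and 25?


In a divisor lattice, join = lcm (least common multiple).
gcd(2,25) = 1
lcm(2,25) = 2*25/gcd = 50/1 = 50


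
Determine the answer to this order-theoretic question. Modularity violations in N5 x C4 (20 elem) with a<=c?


Modular law: if a <= c then a v (b ^ c) = (a v b) ^ c.
Check all triples (a,b,c) with a <= c among 20 elements.
  e.g. a=(a,0), b=(c,0), c=(b,0): lhs=(a,0) != rhs=(b,0)
  e.g. a=(a,0), b=(c,1), c=(b,0): lhs=(a,0) != rhs=(b,0)
Total violating triples: 40


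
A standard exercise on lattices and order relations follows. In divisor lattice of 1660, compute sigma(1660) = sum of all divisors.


sigma(n) = sum of divisors.
Divisors of 1660: [1, 2, 4, 5, 10, 20, 83, 166, 332, 415, 830, 1660]
Sum = 3528


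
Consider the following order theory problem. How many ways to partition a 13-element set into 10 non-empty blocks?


S(n,k) = k*S(n-1,k) + S(n-1,k-1).
S(12,10) = 1705, S(12,9) = 22275
S(13,10) = 10*1705 + 22275 = 17050 + 22275
S(13,10) = 39325


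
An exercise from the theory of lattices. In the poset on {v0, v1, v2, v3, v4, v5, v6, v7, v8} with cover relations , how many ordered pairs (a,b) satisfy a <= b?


The order relation is {(a,b) : a <= b}, reflexive so it includes (a,a).
Examples: (v0,v0), (v1,v1), (v2,v2), (v3,v3), (v4,v4), ...
Total ordered pairs: 9


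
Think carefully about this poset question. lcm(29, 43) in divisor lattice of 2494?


Join=lcm.
gcd(29,43)=1
lcm=1247


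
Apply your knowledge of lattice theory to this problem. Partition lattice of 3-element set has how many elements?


B(n) = number of set partitions of an n-element set.
B(n) satisfies the recurrence: B(n+1) = sum_k C(n,k)*B(k).
B(3) = 5


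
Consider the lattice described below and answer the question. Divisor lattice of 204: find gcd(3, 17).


In a divisor lattice, meet = gcd (greatest common divisor).
By Euclidean algorithm or factoring: gcd(3,17) = 1


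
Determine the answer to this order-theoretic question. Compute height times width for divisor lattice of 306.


Height = length of longest chain minus 1; width = size of largest antichain.
A maximum chain: 1 | 17 | 51 | 153 | 306  (height 4).
A maximum antichain: {6, 9, 34, 51}  (width 4).
Product = 4 * 4 = 16


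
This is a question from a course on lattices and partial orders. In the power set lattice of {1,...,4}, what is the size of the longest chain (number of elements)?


A chain is a totally ordered subset; we count the number of elements in a maximum chain.
Compute, for each element x, the size of the longest chain ending at x:
  {}: 1
  {1}: 2
  {2}: 2
  {3}: 2
  {4}: 2
  {1,2}: 3
  ...
A maximum chain: {} < {1} < {1,2} < {1,2,3} < {1,2,3,4}
Number of elements in the longest chain: 5


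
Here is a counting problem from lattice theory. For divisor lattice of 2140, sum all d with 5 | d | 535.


Interval [5,535] in divisors of 2140: [5, 535]
Sum = 540


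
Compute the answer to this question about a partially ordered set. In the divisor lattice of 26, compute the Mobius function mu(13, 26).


In a divisor lattice, mu(a,b) = mu(b/a) where mu is the classical Mobius function.
b/a = 26/13 = 2
Prime factorization of 2: primes [2]
2 is squarefree with 1 prime factor(s), so mu(2) = (-1)^1 = -1


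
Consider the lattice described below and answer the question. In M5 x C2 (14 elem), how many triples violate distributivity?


Distributive law: a ^ (b v c) = (a ^ b) v (a ^ c).
Check all 14^3 = 2744 ordered triples (a,b,c).
  e.g. a=(a1,0), b=(a2,0), c=(a3,0): lhs=(a1,0) != rhs=(0,0)
  e.g. a=(a1,0), b=(a2,0), c=(a3,1): lhs=(a1,0) != rhs=(0,0)
Total violating triples: 480


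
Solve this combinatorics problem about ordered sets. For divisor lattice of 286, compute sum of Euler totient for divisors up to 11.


Divisors of 286 up to 11: [1, 2, 11]
phi values: [1, 1, 10]
Sum = 12


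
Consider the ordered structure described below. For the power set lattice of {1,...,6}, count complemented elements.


An element a is complemented if some b has a meet b = bottom, a join b = top.
every subset A has complement S\A, so all elements are complemented.
Complemented elements: {}, {1}, {2}, {3}, {4}, {5}, ... (58 more)
Count: 64


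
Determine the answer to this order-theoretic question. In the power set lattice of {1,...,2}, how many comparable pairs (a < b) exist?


A comparable pair {a,b} has a < b or b < a in the order.
Count unordered pairs where one element is strictly below the other.
Examples: {{},{1}}, {{},{2}}, {{},{1,2}}, {{1},{1,2}}, ...
Total comparable pairs: 5


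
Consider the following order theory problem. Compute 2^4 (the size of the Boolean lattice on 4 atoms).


Power set = 2^n.
2^4 = 16


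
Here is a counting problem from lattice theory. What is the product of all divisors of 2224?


Divisors of 2224: [1, 2, 4, 8, 16, 139, 278, 556, 1112, 2224]
Product = n^(d(n)/2) = 2224^(10/2)
Product = 54409397219098624


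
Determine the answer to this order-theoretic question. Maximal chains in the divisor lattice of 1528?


A maximal chain goes from the minimum element to a maximal element via cover relations.
Counting all min-to-max paths in the cover graph.
Total maximal chains: 4


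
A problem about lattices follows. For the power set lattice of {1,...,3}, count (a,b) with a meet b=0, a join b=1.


Complement pair (a,b): a meet b = bottom, a join b = top.
Here: A intersect B = {} and A union B = {1,...,3}.
Pairs found: ({},{1,2,3}), ({1},{2,3}), ({2},{1,3}), ({3},{1,2}), ... (4 more)
Total ordered pairs: 8


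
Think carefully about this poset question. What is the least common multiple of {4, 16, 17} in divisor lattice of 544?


In a divisor lattice, join = lcm (least common multiple).
Compute lcm iteratively: start with first element, then lcm(current, next).
Elements: [4, 16, 17]
lcm(4,16) = 16
lcm(16,17) = 272
Final lcm = 272


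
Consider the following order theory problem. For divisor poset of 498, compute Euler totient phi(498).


phi(n) = n * prod_{p|n} (1 - 1/p).
Prime divisors of 498: [2, 3, 83]
phi(498) = 498 * (1 - 1/2) * (1 - 1/3) * (1 - 1/83)
phi(498) = 164


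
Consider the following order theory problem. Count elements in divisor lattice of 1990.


Divisors of 1990: [1, 2, 5, 10, 199, 398, 995, 1990]
Count: 8


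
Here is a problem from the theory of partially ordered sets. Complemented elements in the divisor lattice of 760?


An element a is complemented if some b has a meet b = bottom, a join b = top.
a is complemented iff gcd(a, n/a)=1, i.e. a is a unitary divisor of 760.
Complemented elements: 1, 5, 8, 19, 40, 95, ... (2 more)
Count: 8


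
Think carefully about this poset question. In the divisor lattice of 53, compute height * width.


Height = length of longest chain minus 1; width = size of largest antichain.
A maximum chain: 1 | 53  (height 1).
A maximum antichain: {1}  (width 1).
Product = 1 * 1 = 1


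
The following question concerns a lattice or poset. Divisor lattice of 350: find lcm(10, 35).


In a divisor lattice, join = lcm (least common multiple).
gcd(10,35) = 5
lcm(10,35) = 10*35/gcd = 350/5 = 70


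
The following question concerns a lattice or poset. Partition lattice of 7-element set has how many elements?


B(n) = number of set partitions of an n-element set.
B(n) satisfies the recurrence: B(n+1) = sum_k C(n,k)*B(k).
B(7) = 877


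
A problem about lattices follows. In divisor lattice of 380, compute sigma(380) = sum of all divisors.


sigma(n) = sum of divisors.
Divisors of 380: [1, 2, 4, 5, 10, 19, 20, 38, 76, 95, 190, 380]
Sum = 840


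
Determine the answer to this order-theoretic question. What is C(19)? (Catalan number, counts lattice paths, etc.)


C(n) = C(2n, n) / (n+1).
C(38, 19) = 35345263800
C(19) = 35345263800 / 20 = 1767263190


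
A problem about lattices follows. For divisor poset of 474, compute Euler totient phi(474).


phi(n) = n * prod_{p|n} (1 - 1/p).
Prime divisors of 474: [2, 3, 79]
phi(474) = 474 * (1 - 1/2) * (1 - 1/3) * (1 - 1/79)
phi(474) = 156


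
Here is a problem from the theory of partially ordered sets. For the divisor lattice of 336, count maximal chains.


A maximal chain goes from the minimum element to a maximal element via cover relations.
Counting all min-to-max paths in the cover graph.
Total maximal chains: 30


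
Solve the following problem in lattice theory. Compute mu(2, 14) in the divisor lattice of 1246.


In a divisor lattice, mu(a,b) = mu(b/a) where mu is the classical Mobius function.
b/a = 14/2 = 7
Prime factorization of 7: primes [7]
7 is squarefree with 1 prime factor(s), so mu(7) = (-1)^1 = -1


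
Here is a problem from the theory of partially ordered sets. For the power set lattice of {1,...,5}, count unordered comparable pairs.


A comparable pair {a,b} has a < b or b < a in the order.
Count unordered pairs where one element is strictly below the other.
Examples: {{},{1}}, {{},{2}}, {{},{3}}, {{},{4}}, ...
Total comparable pairs: 211


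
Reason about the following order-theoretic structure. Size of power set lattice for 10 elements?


Power set = 2^n.
2^10 = 1024


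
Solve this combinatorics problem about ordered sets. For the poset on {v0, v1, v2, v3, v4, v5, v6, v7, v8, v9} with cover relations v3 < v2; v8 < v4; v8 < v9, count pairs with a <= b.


The order relation is {(a,b) : a <= b}, reflexive so it includes (a,a).
Examples: (v0,v0), (v1,v1), (v2,v2), (v3,v2), (v3,v3), ...
Total ordered pairs: 13


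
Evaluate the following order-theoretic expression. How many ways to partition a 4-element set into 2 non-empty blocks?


S(n,k) = k*S(n-1,k) + S(n-1,k-1).
S(3,2) = 3, S(3,1) = 1
S(4,2) = 2*3 + 1 = 6 + 1
S(4,2) = 7


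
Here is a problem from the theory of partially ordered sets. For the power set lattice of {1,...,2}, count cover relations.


A cover relation a -< b holds when a < b with no c strictly between.
Cover relations:
  {} -< {1}
  {} -< {2}
  {1} -< {1,2}
  {2} -< {1,2}
Total: 4


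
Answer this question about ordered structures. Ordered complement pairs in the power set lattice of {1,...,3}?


Complement pair (a,b): a meet b = bottom, a join b = top.
Here: A intersect B = {} and A union B = {1,...,3}.
Pairs found: ({},{1,2,3}), ({1},{2,3}), ({2},{1,3}), ({3},{1,2}), ... (4 more)
Total ordered pairs: 8


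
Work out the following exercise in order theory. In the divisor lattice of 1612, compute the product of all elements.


Divisors of 1612: [1, 2, 4, 13, 26, 31, 52, 62, 124, 403, 806, 1612]
Product = n^(d(n)/2) = 1612^(12/2)
Product = 17546488852414173184


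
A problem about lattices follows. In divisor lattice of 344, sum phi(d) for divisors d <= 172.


Divisors of 344 up to 172: [1, 2, 4, 8, 43, 86, 172]
phi values: [1, 1, 2, 4, 42, 42, 84]
Sum = 176


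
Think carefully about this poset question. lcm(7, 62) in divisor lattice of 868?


Join=lcm.
gcd(7,62)=1
lcm=434


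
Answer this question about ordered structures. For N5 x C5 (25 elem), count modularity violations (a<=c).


Modular law: if a <= c then a v (b ^ c) = (a v b) ^ c.
Check all triples (a,b,c) with a <= c among 25 elements.
  e.g. a=(a,0), b=(c,0), c=(b,0): lhs=(a,0) != rhs=(b,0)
  e.g. a=(a,0), b=(c,1), c=(b,0): lhs=(a,0) != rhs=(b,0)
Total violating triples: 75


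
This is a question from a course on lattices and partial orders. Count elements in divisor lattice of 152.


Divisors of 152: [1, 2, 4, 8, 19, 38, 76, 152]
Count: 8


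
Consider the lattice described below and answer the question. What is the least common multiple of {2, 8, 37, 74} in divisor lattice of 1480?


In a divisor lattice, join = lcm (least common multiple).
Compute lcm iteratively: start with first element, then lcm(current, next).
Elements: [2, 8, 37, 74]
lcm(2,8) = 8
lcm(8,37) = 296
lcm(296,74) = 296
Final lcm = 296


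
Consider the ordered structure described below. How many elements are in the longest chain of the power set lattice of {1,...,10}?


A chain is a totally ordered subset; we count the number of elements in a maximum chain.
Compute, for each element x, the size of the longest chain ending at x:
  {}: 1
  {1}: 2
  {2}: 2
  {3}: 2
  {4}: 2
  {5}: 2
  ...
A maximum chain: {} < {1} < {1,2} < {1,2,3} < {1,2,3,4} < {1,2,3,4,5} < {1,2,3,4,5,6} < {1,2,3,4,5,6,7} < {1,2,3,4,5,6,7,8} < {1,2,3,4,5,6,7,8,9} < {1,2,3,4,5,6,7,8,9,10}
Number of elements in the longest chain: 11


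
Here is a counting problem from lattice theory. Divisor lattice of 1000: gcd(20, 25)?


Meet=gcd.
gcd(20,25)=5


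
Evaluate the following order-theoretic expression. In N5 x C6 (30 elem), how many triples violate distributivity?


Distributive law: a ^ (b v c) = (a ^ b) v (a ^ c).
Check all 30^3 = 27000 ordered triples (a,b,c).
  e.g. a=(b,0), b=(a,0), c=(c,0): lhs=(b,0) != rhs=(a,0)
  e.g. a=(b,0), b=(a,0), c=(c,1): lhs=(b,0) != rhs=(a,0)
Total violating triples: 432


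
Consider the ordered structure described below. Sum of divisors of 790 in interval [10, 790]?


Interval [10,790] in divisors of 790: [10, 790]
Sum = 800


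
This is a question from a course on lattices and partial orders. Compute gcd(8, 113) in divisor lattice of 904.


In a divisor lattice, meet = gcd (greatest common divisor).
By Euclidean algorithm or factoring: gcd(8,113) = 1


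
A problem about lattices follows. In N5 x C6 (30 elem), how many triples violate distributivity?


Distributive law: a ^ (b v c) = (a ^ b) v (a ^ c).
Check all 30^3 = 27000 ordered triples (a,b,c).
  e.g. a=(b,0), b=(a,0), c=(c,0): lhs=(b,0) != rhs=(a,0)
  e.g. a=(b,0), b=(a,0), c=(c,1): lhs=(b,0) != rhs=(a,0)
Total violating triples: 432


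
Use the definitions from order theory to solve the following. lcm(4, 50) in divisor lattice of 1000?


Join=lcm.
gcd(4,50)=2
lcm=100


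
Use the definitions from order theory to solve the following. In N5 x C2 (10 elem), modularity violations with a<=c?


Modular law: if a <= c then a v (b ^ c) = (a v b) ^ c.
Check all triples (a,b,c) with a <= c among 10 elements.
  e.g. a=(a,0), b=(c,0), c=(b,0): lhs=(a,0) != rhs=(b,0)
  e.g. a=(a,0), b=(c,1), c=(b,0): lhs=(a,0) != rhs=(b,0)
Total violating triples: 6


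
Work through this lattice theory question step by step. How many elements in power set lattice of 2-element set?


Power set = 2^n.
2^2 = 4


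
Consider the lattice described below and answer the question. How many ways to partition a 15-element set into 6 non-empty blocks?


S(n,k) = k*S(n-1,k) + S(n-1,k-1).
S(14,6) = 63436373, S(14,5) = 40075035
S(15,6) = 6*63436373 + 40075035 = 380618238 + 40075035
S(15,6) = 420693273


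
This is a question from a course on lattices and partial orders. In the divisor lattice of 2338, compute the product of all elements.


Divisors of 2338: [1, 2, 7, 14, 167, 334, 1169, 2338]
Product = n^(d(n)/2) = 2338^(8/2)
Product = 29879823467536


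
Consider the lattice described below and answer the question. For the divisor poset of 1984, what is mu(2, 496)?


In a divisor lattice, mu(a,b) = mu(b/a) where mu is the classical Mobius function.
b/a = 496/2 = 248
Prime factorization of 248: primes [2, 31]
248 is not squarefree, so mu(248) = 0


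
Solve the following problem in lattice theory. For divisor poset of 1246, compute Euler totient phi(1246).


phi(n) = n * prod_{p|n} (1 - 1/p).
Prime divisors of 1246: [2, 7, 89]
phi(1246) = 1246 * (1 - 1/2) * (1 - 1/7) * (1 - 1/89)
phi(1246) = 528


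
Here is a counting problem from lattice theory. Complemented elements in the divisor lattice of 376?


An element a is complemented if some b has a meet b = bottom, a join b = top.
a is complemented iff gcd(a, n/a)=1, i.e. a is a unitary divisor of 376.
Complemented elements: 1, 8, 47, 376
Count: 4


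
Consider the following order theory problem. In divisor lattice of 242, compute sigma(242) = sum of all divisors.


sigma(n) = sum of divisors.
Divisors of 242: [1, 2, 11, 22, 121, 242]
Sum = 399


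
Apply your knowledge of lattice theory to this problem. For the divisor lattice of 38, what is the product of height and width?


Height = length of longest chain minus 1; width = size of largest antichain.
A maximum chain: 1 | 19 | 38  (height 2).
A maximum antichain: {2, 19}  (width 2).
Product = 2 * 2 = 4


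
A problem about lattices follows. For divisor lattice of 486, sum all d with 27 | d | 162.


Interval [27,162] in divisors of 486: [27, 54, 81, 162]
Sum = 324


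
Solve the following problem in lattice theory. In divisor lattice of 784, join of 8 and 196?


In a divisor lattice, join = lcm (least common multiple).
gcd(8,196) = 4
lcm(8,196) = 8*196/gcd = 1568/4 = 392
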